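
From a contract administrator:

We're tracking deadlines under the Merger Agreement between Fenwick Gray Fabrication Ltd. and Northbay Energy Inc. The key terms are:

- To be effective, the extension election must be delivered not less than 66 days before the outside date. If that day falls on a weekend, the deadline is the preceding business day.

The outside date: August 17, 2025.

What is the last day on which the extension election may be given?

August 17, 2025 minus 66 days is June 12, 2025. That is a Thursday, so no adjustment is needed.

June 12, 2025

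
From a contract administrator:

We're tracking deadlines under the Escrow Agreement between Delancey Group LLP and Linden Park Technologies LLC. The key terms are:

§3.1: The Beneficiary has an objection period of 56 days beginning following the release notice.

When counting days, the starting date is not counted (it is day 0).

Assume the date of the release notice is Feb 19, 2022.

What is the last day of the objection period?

Adding 56 calendar days to Feb 19, 2022 gives Apr 16, 2022, which is the last day of the objection period.

Apr 16, 2022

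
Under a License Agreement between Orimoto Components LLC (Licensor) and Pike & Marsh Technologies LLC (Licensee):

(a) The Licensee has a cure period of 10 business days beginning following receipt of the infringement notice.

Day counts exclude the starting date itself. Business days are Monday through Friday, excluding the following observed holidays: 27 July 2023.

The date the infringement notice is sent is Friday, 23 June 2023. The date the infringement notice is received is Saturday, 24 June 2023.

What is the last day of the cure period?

7 July 2023

From Saturday, 24 June 2023, 10 business days (Jun 26, Jun 27, Jun 28, Jun 29, Jun 30, Jul 3, Jul 4, Jul 5, Jul 6, Jul 7, skipping weekends) brings us to Friday, 7 July 2023, which is the last day of the cure period.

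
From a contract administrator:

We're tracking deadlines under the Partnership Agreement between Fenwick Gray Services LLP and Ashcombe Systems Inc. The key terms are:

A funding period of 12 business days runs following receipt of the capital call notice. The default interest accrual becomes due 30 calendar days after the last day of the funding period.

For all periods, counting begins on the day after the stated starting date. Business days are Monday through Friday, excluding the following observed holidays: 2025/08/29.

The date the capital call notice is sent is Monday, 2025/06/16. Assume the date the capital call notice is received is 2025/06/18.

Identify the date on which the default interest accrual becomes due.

The last day of the funding period: 12 business days after Wednesday, 2025/06/18, skipping weekends — Jun 19, Jun 20, Jun 23, Jun 24, …, Jul 2, Jul 3, Jul 4 — lands on Friday, 2025/07/04.
The date on which the default interest accrual becomes due: 30 calendar days after 2025/07/04 is 2025/08/03.

2025/08/03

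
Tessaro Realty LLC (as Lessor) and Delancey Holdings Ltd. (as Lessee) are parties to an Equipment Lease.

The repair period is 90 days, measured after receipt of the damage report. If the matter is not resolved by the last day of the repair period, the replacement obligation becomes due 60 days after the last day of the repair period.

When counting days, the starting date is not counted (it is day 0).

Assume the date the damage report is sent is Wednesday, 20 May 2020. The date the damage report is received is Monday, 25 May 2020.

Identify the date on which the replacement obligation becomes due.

22 October 2020

Adding 90 calendar days to 25 May 2020 gives 23 August 2020, which is the last day of the repair period.
Adding 60 calendar days to 23 August 2020 gives 22 October 2020, which is the date on which the replacement obligation becomes due.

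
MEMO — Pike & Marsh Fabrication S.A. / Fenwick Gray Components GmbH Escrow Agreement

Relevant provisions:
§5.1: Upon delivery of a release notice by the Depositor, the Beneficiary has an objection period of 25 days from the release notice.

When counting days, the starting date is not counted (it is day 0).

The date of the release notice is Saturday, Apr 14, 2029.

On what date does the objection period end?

May 9, 2029

The last day of the objection period: Apr 14, 2029 + 25 days = May 9, 2029.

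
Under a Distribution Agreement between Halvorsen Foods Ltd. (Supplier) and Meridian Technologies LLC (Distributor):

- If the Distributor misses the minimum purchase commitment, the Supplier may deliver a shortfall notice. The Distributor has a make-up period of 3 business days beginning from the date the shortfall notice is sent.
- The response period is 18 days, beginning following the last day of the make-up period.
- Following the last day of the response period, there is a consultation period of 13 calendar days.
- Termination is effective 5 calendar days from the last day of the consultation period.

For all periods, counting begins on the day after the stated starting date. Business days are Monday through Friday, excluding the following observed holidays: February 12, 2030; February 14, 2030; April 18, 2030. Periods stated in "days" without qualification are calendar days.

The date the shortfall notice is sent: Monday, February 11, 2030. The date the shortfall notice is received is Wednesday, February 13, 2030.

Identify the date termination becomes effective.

The last day of the make-up period: 3 business days after Monday, February 11, 2030, skipping weekends and the listed holidays on Feb 12, Feb 14 — Feb 13, Feb 15, Feb 18 — lands on Monday, February 18, 2030.
Adding 18 calendar days to February 18, 2030 gives March 8, 2030, which is the last day of the response period.
The last day of the consultation period: 13 calendar days after March 8, 2030 is March 21, 2030.
The date termination becomes effective: March 21, 2030 + 5 days = March 26, 2030.

March 26, 2030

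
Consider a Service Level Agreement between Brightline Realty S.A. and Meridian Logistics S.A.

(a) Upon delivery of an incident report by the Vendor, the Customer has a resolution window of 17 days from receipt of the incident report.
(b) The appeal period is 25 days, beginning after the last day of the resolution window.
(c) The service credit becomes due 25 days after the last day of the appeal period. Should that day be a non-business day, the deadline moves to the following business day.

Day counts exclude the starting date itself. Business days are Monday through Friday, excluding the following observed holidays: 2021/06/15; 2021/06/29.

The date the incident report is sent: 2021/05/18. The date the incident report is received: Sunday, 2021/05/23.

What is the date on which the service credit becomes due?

2021/07/29

Adding 17 calendar days to 2021/05/23 gives 2021/06/09, which is the last day of the resolution window.
Adding 25 calendar days to 2021/06/09 gives 2021/07/04, which is the last day of the appeal period.
The date on which the service credit becomes due: 25 calendar days after 2021/07/04 is 2021/07/29. 2021/07/29 is a Thursday and is not a listed holiday, so no roll-forward applies.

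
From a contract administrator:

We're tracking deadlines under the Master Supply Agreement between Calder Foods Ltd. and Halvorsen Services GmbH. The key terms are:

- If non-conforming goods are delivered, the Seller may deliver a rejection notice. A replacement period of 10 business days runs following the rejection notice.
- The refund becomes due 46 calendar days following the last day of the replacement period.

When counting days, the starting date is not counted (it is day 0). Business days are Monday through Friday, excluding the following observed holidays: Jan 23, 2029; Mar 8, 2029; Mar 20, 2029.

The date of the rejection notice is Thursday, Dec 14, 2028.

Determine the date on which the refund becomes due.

The last day of the replacement period: counting 10 business days from Thursday, Dec 14, 2028 (Dec 15, Dec 18, Dec 19, Dec 20, Dec 21, Dec 22, Dec 25, Dec 26, Dec 27, Dec 28, skipping weekends) reaches Thursday, Dec 28, 2028.
The date on which the refund becomes due: 46 calendar days after Dec 28, 2028 is Feb 12, 2029.

Feb 12, 2029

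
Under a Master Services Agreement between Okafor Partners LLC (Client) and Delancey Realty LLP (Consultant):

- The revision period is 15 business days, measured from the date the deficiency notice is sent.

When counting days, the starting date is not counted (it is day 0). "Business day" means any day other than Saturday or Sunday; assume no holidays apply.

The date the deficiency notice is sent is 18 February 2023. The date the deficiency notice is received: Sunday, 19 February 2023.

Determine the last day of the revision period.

10 March 2023

The last day of the revision period: counting 15 business days from Saturday, 18 February 2023 (Feb 20, Feb 21, Feb 22, Feb 23, …, Mar 8, Mar 9, Mar 10, skipping weekends) reaches Friday, 10 March 2023.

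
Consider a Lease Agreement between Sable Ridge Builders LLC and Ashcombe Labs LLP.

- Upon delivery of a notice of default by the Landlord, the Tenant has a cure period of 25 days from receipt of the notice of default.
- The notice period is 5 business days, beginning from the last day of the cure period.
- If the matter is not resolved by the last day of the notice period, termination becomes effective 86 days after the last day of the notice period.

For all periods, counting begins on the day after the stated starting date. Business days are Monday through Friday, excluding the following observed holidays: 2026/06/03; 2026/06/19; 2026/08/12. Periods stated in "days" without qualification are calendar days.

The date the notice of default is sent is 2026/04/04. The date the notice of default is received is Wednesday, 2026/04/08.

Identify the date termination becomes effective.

2026/08/02

The last day of the cure period: 2026/04/08 + 25 days = 2026/05/03.
From Sunday, 2026/05/03, 5 business days (May 4, May 5, May 6, May 7, May 8, skipping weekends) brings us to Friday, 2026/05/08, which is the last day of the notice period.
Adding 86 calendar days to 2026/05/08 gives 2026/08/02, which is the date termination becomes effective.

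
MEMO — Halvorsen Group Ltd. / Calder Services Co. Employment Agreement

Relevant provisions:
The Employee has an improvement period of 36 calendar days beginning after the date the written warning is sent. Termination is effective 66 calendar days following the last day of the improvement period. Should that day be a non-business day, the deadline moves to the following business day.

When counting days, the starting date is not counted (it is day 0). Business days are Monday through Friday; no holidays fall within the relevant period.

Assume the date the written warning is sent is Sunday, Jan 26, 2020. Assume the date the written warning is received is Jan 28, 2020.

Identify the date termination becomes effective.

May 7, 2020

The last day of the improvement period: Jan 26, 2020 + 36 days = Mar 2, 2020.
The date termination becomes effective: 66 calendar days after Mar 2, 2020 is May 7, 2020. May 7, 2020 is a Thursday, so no roll-forward applies.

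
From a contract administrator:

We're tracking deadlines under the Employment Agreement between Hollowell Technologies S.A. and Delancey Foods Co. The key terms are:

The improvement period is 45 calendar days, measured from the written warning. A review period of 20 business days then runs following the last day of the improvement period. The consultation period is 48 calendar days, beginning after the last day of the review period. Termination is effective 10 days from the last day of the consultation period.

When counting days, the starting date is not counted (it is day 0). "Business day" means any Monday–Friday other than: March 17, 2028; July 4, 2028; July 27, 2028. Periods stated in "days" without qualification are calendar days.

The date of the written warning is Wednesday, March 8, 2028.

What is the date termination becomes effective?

Adding 45 calendar days to March 8, 2028 gives April 22, 2028, which is the last day of the improvement period.
From Saturday, April 22, 2028, 20 business days (Apr 24, Apr 25, Apr 26, Apr 27, …, May 17, May 18, May 19, skipping weekends) brings us to Friday, May 19, 2028, which is the last day of the review period.
The last day of the consultation period: 48 calendar days after May 19, 2028 is July 6, 2028.
The date termination becomes effective: 10 calendar days after July 6, 2028 is July 16, 2028.

July 16, 2028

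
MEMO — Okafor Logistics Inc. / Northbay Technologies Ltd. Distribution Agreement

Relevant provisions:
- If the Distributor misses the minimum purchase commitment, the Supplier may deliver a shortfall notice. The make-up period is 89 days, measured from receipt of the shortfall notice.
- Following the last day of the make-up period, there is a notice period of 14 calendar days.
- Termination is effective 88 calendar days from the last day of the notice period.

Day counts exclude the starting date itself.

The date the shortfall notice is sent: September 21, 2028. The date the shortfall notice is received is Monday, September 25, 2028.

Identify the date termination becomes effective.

April 4, 2029

The last day of the make-up period: September 25, 2028 + 89 days = December 23, 2028.
The last day of the notice period: December 23, 2028 + 14 days = January 6, 2029.
The date termination becomes effective: 88 calendar days after January 6, 2029 is April 4, 2029.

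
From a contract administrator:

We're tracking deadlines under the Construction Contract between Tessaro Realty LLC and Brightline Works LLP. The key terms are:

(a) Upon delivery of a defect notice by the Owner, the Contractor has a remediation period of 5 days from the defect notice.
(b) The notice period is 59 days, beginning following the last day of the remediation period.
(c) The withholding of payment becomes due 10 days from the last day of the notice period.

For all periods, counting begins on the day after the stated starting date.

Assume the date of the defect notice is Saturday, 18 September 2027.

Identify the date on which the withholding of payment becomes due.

1 December 2027

Adding 5 calendar days to 18 September 2027 gives 23 September 2027, which is the last day of the remediation period.
The last day of the notice period: 23 September 2027 + 59 days = 21 November 2027.
The date on which the withholding of payment becomes due: 21 November 2027 + 10 days = 1 December 2027.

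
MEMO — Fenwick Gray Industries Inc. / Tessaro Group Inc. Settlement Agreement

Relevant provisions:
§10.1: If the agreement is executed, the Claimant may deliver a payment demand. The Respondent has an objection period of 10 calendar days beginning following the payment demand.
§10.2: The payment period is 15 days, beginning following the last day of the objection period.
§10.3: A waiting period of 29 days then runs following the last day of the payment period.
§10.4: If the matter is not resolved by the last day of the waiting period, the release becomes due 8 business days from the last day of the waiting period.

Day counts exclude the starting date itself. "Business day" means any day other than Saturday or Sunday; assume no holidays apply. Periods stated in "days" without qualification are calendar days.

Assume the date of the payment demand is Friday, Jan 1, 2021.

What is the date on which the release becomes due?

The last day of the objection period: Jan 1, 2021 + 10 days = Jan 11, 2021.
Adding 15 calendar days to Jan 11, 2021 gives Jan 26, 2021, which is the last day of the payment period.
Adding 29 calendar days to Jan 26, 2021 gives Feb 24, 2021, which is the last day of the waiting period.
The date on which the release becomes due: counting 8 business days from Wednesday, Feb 24, 2021 (Feb 25, Feb 26, Mar 1, Mar 2, Mar 3, Mar 4, Mar 5, Mar 8, skipping weekends) reaches Monday, Mar 8, 2021.

Mar 8, 2021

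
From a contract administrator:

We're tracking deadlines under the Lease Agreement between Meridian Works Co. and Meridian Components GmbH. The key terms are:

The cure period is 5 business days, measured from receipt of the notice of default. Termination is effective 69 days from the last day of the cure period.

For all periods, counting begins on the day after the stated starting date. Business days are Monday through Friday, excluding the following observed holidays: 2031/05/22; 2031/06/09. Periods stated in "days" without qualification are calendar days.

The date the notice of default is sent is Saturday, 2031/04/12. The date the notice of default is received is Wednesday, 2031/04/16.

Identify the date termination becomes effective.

The last day of the cure period: counting 5 business days from Wednesday, 2031/04/16 (Apr 17, Apr 18, Apr 21, Apr 22, Apr 23, skipping weekends) reaches Wednesday, 2031/04/23.
The date termination becomes effective: 69 calendar days after 2031/04/23 is 2031/07/01.

2031/07/01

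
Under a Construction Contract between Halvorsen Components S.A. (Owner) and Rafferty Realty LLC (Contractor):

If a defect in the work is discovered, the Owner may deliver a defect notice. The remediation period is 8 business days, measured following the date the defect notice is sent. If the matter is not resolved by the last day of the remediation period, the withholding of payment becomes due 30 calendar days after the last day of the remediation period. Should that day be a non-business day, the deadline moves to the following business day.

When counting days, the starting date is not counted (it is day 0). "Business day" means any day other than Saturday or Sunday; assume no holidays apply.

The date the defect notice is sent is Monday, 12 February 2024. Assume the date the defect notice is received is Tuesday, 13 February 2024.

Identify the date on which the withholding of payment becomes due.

From Monday, 12 February 2024, 8 business days (Feb 13, Feb 14, Feb 15, Feb 16, Feb 19, Feb 20, Feb 21, Feb 22, skipping weekends) brings us to Thursday, 22 February 2024, which is the last day of the remediation period.
Adding 30 calendar days to 22 February 2024 gives 23 March 2024, which is the date on which the withholding of payment becomes due. That falls on a Saturday, so it rolls to the next business day, Monday, 25 March 2024.

25 March 2024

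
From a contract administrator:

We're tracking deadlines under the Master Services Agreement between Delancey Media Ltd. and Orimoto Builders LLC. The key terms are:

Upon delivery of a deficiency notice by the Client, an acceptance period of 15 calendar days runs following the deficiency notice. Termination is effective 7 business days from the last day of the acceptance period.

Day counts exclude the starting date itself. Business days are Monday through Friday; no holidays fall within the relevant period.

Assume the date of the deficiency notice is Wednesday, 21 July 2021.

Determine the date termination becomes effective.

Adding 15 calendar days to 21 July 2021 gives 5 August 2021, which is the last day of the acceptance period.
The date termination becomes effective: 7 business days after Thursday, 5 August 2021, skipping weekends — Aug 6, Aug 9, Aug 10, Aug 11, Aug 12, Aug 13, Aug 16 — lands on Monday, 16 August 2021.

16 August 2021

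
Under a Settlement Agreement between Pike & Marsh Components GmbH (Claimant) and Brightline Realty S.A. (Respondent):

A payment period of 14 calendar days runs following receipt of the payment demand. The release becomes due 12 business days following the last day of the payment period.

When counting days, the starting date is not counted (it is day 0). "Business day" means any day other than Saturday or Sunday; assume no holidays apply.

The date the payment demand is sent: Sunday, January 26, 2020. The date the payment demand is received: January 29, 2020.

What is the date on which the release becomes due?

February 28, 2020

Adding 14 calendar days to January 29, 2020 gives February 12, 2020, which is the last day of the payment period.
From Wednesday, February 12, 2020, 12 business days (Feb 13, Feb 14, Feb 17, Feb 18, …, Feb 26, Feb 27, Feb 28, skipping weekends) brings us to Friday, February 28, 2020, which is the date on which the release becomes due.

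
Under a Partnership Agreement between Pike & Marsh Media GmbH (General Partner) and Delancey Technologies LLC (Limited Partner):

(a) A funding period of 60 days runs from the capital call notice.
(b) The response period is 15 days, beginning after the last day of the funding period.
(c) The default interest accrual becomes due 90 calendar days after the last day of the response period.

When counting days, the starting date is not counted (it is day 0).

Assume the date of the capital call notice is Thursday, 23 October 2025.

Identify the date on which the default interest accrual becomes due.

6 April 2026

The last day of the funding period: 60 calendar days after 23 October 2025 is 22 December 2025.
The last day of the response period: 22 December 2025 + 15 days = 6 January 2026.
The date on which the default interest accrual becomes due: 90 calendar days after 6 January 2026 is 6 April 2026.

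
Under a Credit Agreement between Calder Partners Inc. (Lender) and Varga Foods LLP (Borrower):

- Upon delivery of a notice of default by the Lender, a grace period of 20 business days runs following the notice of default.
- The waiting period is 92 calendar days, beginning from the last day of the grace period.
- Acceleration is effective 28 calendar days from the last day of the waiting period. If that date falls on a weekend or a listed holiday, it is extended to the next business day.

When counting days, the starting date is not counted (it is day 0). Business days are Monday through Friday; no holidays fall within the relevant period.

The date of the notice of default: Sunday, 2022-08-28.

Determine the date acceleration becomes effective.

2023-01-23

The last day of the grace period: counting 20 business days from Sunday, 2022-08-28 (Aug 29, Aug 30, Aug 31, Sep 1, …, Sep 21, Sep 22, Sep 23, skipping weekends) reaches Friday, 2022-09-23.
The last day of the waiting period: 92 calendar days after 2022-09-23 is 2022-12-24.
Adding 28 calendar days to 2022-12-24 gives 2023-01-21, which is the date acceleration becomes effective. That falls on a Saturday, so it rolls to the next business day, Monday, 2023-01-23.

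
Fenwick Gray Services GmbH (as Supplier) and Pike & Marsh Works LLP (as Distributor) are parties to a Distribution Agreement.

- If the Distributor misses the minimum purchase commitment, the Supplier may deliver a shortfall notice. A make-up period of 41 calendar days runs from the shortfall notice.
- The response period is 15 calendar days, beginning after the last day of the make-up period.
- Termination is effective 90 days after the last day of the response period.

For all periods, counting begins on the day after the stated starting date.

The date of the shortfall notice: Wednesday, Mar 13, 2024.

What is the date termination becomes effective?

The last day of the make-up period: Mar 13, 2024 + 41 days = Apr 23, 2024.
The last day of the response period: Apr 23, 2024 + 15 days = May 8, 2024.
The date termination becomes effective: May 8, 2024 + 90 days = Aug 6, 2024.

Aug 6, 2024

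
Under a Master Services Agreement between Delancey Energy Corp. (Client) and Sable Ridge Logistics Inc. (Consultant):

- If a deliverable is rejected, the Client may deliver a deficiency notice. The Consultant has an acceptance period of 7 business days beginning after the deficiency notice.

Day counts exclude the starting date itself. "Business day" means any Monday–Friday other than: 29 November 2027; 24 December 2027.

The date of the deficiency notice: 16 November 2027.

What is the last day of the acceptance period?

25 November 2027

From Tuesday, 16 November 2027, 7 business days (Nov 17, Nov 18, Nov 19, Nov 22, Nov 23, Nov 24, Nov 25, skipping weekends) brings us to Thursday, 25 November 2027, which is the last day of the acceptance period.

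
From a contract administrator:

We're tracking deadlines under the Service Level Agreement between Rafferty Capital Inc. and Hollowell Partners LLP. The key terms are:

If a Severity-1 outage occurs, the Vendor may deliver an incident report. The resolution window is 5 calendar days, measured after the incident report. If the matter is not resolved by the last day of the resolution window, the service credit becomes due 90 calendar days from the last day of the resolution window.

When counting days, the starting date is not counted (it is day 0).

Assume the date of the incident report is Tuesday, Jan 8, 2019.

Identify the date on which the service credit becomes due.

The last day of the resolution window: Jan 8, 2019 + 5 days = Jan 13, 2019.
The date on which the service credit becomes due: 90 calendar days after Jan 13, 2019 is Apr 13, 2019.

Apr 13, 2019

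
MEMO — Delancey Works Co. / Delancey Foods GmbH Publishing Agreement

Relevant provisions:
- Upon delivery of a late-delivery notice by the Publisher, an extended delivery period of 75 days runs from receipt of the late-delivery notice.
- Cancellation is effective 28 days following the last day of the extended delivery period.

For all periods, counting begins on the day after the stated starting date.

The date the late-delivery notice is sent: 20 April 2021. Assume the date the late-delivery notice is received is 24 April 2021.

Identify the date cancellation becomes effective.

The last day of the extended delivery period: 75 calendar days after 24 April 2021 is 8 July 2021.
Adding 28 calendar days to 8 July 2021 gives 5 August 2021, which is the date cancellation becomes effective.

5 August 2021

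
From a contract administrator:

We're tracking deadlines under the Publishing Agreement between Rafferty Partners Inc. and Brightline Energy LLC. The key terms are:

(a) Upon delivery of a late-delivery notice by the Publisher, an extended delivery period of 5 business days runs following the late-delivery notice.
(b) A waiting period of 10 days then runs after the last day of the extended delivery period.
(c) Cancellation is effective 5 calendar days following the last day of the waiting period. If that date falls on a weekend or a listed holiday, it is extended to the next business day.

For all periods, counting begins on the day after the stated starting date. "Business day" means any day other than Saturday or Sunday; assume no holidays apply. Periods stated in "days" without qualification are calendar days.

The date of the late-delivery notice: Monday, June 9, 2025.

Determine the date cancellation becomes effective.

The last day of the extended delivery period: 5 business days after Monday, June 9, 2025, skipping weekends — Jun 10, Jun 11, Jun 12, Jun 13, Jun 16 — lands on Monday, June 16, 2025.
Adding 10 calendar days to June 16, 2025 gives June 26, 2025, which is the last day of the waiting period.
The date cancellation becomes effective: 5 calendar days after June 26, 2025 is July 1, 2025. July 1, 2025 is a Tuesday, so no roll-forward applies.

July 1, 2025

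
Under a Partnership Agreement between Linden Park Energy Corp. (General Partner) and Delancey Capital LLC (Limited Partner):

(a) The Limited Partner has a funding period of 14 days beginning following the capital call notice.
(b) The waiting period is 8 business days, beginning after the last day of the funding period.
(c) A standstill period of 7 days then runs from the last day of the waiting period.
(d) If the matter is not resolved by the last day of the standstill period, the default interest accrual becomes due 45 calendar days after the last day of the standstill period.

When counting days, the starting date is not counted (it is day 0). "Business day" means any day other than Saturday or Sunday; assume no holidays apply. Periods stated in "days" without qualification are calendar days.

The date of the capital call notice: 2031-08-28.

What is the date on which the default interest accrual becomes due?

2031-11-14

Adding 14 calendar days to 2031-08-28 gives 2031-09-11, which is the last day of the funding period.
From Thursday, 2031-09-11, 8 business days (Sep 12, Sep 15, Sep 16, Sep 17, Sep 18, Sep 19, Sep 22, Sep 23, skipping weekends) brings us to Tuesday, 2031-09-23, which is the last day of the waiting period.
The last day of the standstill period: 2031-09-23 + 7 days = 2031-09-30.
The date on which the default interest accrual becomes due: 45 calendar days after 2031-09-30 is 2031-11-14.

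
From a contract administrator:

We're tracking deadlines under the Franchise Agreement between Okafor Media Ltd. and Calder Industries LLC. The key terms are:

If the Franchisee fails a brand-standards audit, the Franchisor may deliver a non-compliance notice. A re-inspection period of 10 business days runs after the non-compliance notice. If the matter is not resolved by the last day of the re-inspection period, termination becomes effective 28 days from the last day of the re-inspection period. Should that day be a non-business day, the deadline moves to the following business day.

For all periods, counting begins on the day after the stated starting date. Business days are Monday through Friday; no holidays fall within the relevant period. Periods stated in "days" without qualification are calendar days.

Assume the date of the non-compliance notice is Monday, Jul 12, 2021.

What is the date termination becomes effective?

From Monday, Jul 12, 2021, 10 business days (Jul 13, Jul 14, Jul 15, Jul 16, Jul 19, Jul 20, Jul 21, Jul 22, Jul 23, Jul 26, skipping weekends) brings us to Monday, Jul 26, 2021, which is the last day of the re-inspection period.
The date termination becomes effective: 28 calendar days after Jul 26, 2021 is Aug 23, 2021. Aug 23, 2021 is a Monday, so no roll-forward applies.

Aug 23, 2021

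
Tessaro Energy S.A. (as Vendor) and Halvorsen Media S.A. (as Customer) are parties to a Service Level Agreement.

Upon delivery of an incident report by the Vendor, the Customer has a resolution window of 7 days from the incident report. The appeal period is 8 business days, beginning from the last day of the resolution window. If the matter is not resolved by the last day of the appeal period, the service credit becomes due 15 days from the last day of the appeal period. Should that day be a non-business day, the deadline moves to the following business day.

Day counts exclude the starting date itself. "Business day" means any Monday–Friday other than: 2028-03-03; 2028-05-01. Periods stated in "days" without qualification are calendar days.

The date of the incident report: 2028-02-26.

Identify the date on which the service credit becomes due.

2028-03-30

The last day of the resolution window: 2028-02-26 + 7 days = 2028-03-04.
From Saturday, 2028-03-04, 8 business days (Mar 6, Mar 7, Mar 8, Mar 9, Mar 10, Mar 13, Mar 14, Mar 15, skipping weekends) brings us to Wednesday, 2028-03-15, which is the last day of the appeal period.
The date on which the service credit becomes due: 15 calendar days after 2028-03-15 is 2028-03-30. 2028-03-30 is a Thursday and is not a listed holiday, so no roll-forward applies.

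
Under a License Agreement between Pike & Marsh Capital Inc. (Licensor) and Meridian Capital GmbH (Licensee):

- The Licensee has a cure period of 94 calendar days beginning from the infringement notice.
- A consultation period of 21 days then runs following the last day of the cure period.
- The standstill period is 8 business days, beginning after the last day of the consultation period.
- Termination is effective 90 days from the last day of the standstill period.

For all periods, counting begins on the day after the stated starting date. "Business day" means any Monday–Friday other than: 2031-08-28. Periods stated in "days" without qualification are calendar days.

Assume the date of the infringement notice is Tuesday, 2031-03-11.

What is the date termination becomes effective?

2031-10-14

The last day of the cure period: 2031-03-11 + 94 days = 2031-06-13.
The last day of the consultation period: 2031-06-13 + 21 days = 2031-07-04.
From Friday, 2031-07-04, 8 business days (Jul 7, Jul 8, Jul 9, Jul 10, Jul 11, Jul 14, Jul 15, Jul 16, skipping weekends) brings us to Wednesday, 2031-07-16, which is the last day of the standstill period.
The date termination becomes effective: 2031-07-16 + 90 days = 2031-10-14.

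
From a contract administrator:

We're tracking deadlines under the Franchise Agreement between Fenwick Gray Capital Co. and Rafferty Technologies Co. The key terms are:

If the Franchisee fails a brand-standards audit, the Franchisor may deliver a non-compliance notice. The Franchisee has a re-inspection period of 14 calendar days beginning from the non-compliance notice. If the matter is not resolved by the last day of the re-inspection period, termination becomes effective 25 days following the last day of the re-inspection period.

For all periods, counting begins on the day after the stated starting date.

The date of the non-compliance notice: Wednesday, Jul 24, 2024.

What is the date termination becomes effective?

The last day of the re-inspection period: Jul 24, 2024 + 14 days = Aug 7, 2024.
Adding 25 calendar days to Aug 7, 2024 gives Sep 1, 2024, which is the date termination becomes effective.

Sep 1, 2024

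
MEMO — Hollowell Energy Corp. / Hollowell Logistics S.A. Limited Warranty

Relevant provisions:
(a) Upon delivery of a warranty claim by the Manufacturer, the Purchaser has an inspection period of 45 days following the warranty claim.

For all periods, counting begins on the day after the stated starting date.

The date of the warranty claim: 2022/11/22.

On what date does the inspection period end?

The last day of the inspection period: 45 calendar days after 2022/11/22 is 2023/01/06.

2023/01/06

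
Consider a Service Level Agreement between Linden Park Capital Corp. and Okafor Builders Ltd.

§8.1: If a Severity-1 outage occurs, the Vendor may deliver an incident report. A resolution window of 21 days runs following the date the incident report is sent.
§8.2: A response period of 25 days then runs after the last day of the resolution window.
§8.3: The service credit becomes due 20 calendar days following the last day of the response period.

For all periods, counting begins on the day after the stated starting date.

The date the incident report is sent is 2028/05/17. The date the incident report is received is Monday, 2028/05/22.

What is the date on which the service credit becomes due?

The last day of the resolution window: 21 calendar days after 2028/05/17 is 2028/06/07.
Adding 25 calendar days to 2028/06/07 gives 2028/07/02, which is the last day of the response period.
The date on which the service credit becomes due: 2028/07/02 + 20 days = 2028/07/22.

2028/07/22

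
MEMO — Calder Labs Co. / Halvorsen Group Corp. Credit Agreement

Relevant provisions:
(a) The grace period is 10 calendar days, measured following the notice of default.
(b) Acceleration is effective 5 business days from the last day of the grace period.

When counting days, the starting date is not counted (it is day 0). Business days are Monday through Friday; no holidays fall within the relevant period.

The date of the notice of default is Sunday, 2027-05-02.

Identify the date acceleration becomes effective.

2027-05-19

Adding 10 calendar days to 2027-05-02 gives 2027-05-12, which is the last day of the grace period.
From Wednesday, 2027-05-12, 5 business days (May 13, May 14, May 17, May 18, May 19, skipping weekends) brings us to Wednesday, 2027-05-19, which is the date acceleration becomes effective.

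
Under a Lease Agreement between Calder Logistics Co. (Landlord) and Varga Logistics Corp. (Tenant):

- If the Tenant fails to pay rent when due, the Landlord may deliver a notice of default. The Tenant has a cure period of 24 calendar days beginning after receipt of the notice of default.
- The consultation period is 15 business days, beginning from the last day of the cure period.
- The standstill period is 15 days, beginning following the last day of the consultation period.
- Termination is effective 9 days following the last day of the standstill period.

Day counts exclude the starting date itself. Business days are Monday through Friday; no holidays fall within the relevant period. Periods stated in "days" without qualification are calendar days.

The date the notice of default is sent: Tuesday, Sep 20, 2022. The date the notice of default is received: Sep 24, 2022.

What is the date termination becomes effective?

Dec 2, 2022

The last day of the cure period: Sep 24, 2022 + 24 days = Oct 18, 2022.
The last day of the consultation period: counting 15 business days from Tuesday, Oct 18, 2022 (Oct 19, Oct 20, Oct 21, Oct 24, …, Nov 4, Nov 7, Nov 8, skipping weekends) reaches Tuesday, Nov 8, 2022.
Adding 15 calendar days to Nov 8, 2022 gives Nov 23, 2022, which is the last day of the standstill period.
The date termination becomes effective: Nov 23, 2022 + 9 days = Dec 2, 2022.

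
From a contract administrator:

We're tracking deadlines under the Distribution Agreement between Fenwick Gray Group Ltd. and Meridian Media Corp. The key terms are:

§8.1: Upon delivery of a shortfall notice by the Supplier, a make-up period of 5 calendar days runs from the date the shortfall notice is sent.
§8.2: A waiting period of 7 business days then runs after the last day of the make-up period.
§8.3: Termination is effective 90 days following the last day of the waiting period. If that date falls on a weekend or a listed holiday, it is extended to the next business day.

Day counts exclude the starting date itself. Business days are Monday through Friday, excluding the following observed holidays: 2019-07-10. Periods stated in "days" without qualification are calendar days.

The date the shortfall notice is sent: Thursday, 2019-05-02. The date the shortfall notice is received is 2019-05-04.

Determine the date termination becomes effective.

Adding 5 calendar days to 2019-05-02 gives 2019-05-07, which is the last day of the make-up period.
From Tuesday, 2019-05-07, 7 business days (May 8, May 9, May 10, May 13, May 14, May 15, May 16, skipping weekends) brings us to Thursday, 2019-05-16, which is the last day of the waiting period.
The date termination becomes effective: 2019-05-16 + 90 days = 2019-08-14. 2019-08-14 is a Wednesday and is not a listed holiday, so no roll-forward applies.

2019-08-14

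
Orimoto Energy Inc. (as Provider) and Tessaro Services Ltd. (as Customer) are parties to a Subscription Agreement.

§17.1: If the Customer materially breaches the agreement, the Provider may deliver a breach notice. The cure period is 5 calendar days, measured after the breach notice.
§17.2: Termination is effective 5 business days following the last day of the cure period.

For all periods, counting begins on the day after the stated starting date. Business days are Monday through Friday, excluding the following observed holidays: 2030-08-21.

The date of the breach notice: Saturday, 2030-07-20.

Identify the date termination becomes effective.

The last day of the cure period: 5 calendar days after 2030-07-20 is 2030-07-25.
The date termination becomes effective: 5 business days after Thursday, 2030-07-25, skipping weekends — Jul 26, Jul 29, Jul 30, Jul 31, Aug 1 — lands on Thursday, 2030-08-01.

2030-08-01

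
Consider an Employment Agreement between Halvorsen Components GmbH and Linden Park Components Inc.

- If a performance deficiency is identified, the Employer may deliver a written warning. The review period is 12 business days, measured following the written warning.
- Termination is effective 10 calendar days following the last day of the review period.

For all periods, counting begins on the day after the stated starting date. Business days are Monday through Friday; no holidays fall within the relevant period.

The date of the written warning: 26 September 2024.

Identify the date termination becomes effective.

24 October 2024

The last day of the review period: 12 business days after Thursday, 26 September 2024, skipping weekends — Sep 27, Sep 30, Oct 1, Oct 2, …, Oct 10, Oct 11, Oct 14 — lands on Monday, 14 October 2024.
The date termination becomes effective: 10 calendar days after 14 October 2024 is 24 October 2024.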